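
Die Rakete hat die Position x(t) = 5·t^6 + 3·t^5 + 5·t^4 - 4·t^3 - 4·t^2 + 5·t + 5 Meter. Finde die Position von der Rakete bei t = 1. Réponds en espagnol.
Usando x(t) = 5·t^6 + 3·t^5 + 5·t^4 - 4·t^3 - 4·t^2 + 5·t + 5 y sustituyendo t = 1, encontramos x = 15.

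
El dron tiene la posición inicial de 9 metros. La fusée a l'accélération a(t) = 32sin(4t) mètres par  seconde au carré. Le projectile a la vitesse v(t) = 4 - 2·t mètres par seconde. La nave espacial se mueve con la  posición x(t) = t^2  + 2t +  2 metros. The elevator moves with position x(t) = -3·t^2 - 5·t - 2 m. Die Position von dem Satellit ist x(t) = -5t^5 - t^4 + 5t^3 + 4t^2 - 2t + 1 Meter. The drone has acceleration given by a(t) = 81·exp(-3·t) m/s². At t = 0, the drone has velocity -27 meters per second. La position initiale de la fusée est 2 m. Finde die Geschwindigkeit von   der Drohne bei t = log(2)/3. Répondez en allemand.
Wir müssen unsere Gleichung für die Beschleunigung a(t) = 81·exp(-3·t) 1-mal integrieren. Das Integral von der Beschleunigung, mit v(0) = -27, ergibt die Geschwindigkeit: v(t) = -27·exp(-3·t). Aus der Gleichung für die Geschwindigkeit v(t) = -27·exp(-3·t), setzen wir t = log(2)/3 ein und erhalten v = -27/2.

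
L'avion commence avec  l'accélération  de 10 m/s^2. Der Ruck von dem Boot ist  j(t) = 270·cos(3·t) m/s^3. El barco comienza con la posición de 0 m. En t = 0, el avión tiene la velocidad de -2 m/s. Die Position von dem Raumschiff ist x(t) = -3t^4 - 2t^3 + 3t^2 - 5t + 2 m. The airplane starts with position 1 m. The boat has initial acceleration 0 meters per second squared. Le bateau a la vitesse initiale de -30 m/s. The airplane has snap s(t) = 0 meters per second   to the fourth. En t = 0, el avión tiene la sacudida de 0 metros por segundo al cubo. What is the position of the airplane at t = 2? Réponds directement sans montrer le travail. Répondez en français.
x(2) = 17.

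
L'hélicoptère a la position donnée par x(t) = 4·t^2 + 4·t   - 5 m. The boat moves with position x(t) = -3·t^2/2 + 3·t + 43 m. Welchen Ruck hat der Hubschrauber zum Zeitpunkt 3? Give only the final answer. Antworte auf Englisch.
The jerk at t = 3 is j = 0.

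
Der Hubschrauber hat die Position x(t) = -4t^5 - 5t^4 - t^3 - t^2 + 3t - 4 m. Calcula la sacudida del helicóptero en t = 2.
Debemos derivar nuestra ecuación de la posición x(t) = -4·t^5 - 5·t^4 - t^3 - t^2 + 3·t - 4 3 veces. La derivada de la posición da la velocidad: v(t) = -20·t^4 - 20·t^3 - 3·t^2 - 2·t + 3. La derivada de la velocidad da la aceleración: a(t) = -80·t^3 - 60·t^2 - 6·t - 2. Derivando la aceleración, obtenemos la sacudida: j(t) = -240·t^2 - 120·t - 6. Usando j(t) = -240·t^2 - 120·t - 6 y sustituyendo t = 2, encontramos j = -1206.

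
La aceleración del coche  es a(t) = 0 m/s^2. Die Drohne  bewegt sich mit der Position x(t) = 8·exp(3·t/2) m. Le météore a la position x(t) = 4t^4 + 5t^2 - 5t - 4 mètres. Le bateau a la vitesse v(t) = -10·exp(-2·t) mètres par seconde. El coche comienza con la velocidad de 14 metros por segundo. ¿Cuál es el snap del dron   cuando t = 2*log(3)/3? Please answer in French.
Nous devons dériver notre équation de la position x(t) = 8·exp(3·t/2) 4 fois. En prenant d/dt de x(t), nous trouvons v(t) = 12·exp(3·t/2). En dérivant la vitesse, nous obtenons l'accélération: a(t) = 18·exp(3·t/2). En prenant d/dt de a(t), nous trouvons j(t) = 27·exp(3·t/2). La dérivée du jerk donne le snap: s(t) = 81·exp(3·t/2)/2. De l'équation du snap s(t) = 81·exp(3·t/2)/2, nous substituons t = 2*log(3)/3 pour obtenir s = 243/2.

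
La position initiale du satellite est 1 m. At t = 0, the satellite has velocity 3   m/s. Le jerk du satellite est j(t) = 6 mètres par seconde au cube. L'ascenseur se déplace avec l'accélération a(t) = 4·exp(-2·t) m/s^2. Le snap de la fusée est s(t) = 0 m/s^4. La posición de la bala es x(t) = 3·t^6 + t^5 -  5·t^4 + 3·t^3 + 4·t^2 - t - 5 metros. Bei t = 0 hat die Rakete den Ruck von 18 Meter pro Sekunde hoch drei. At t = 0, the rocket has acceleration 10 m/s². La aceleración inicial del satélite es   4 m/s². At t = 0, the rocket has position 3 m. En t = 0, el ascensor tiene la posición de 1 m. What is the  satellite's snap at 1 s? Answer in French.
Nous devons dériver notre équation du jerk j(t) = 6 1 fois. La dérivée du jerk donne le snap: s(t) = 0. Nous avons le snap s(t) = 0. En substituant t = 1: s(1) = 0.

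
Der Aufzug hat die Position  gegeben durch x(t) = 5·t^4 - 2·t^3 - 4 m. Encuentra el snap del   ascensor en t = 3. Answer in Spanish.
Debemos derivar nuestra ecuación de la posición x(t) = 5·t^4 - 2·t^3 - 4 4 veces. La derivada de la posición da la velocidad: v(t) = 20·t^3 - 6·t^2. La derivada de la velocidad da la aceleración: a(t) = 60·t^2 - 12·t. Tomando d/dt de a(t), encontramos j(t) = 120·t - 12. Tomando d/dt de j(t), encontramos s(t) = 120. Usando s(t) = 120 y sustituyendo t = 3, encontramos s = 120.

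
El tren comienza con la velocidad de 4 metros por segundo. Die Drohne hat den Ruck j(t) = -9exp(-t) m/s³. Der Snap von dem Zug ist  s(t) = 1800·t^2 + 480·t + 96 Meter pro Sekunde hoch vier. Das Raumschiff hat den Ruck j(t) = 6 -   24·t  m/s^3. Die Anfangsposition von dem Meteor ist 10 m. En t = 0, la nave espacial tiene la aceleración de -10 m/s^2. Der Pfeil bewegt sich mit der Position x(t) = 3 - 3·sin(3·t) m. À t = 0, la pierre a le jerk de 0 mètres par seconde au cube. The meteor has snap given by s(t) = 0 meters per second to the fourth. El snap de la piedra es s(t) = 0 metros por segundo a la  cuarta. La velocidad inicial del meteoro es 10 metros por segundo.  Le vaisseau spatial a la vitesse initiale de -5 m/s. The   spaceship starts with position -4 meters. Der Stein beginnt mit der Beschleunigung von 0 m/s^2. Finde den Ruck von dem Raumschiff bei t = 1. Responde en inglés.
We have jerk j(t) = 6 - 24·t. Substituting t = 1: j(1) = -18.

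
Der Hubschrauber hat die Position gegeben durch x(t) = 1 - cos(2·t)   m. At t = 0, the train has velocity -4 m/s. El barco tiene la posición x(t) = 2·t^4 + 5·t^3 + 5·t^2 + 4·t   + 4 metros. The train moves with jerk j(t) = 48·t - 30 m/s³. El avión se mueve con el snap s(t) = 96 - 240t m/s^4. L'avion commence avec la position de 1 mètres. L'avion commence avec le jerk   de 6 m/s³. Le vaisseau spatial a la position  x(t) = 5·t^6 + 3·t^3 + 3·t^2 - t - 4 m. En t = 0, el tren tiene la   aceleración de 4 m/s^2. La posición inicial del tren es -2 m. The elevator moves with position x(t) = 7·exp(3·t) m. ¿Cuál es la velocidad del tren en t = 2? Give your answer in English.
To find the answer, we compute 2 antiderivatives of j(t) = 48·t - 30. The integral of jerk, with a(0) = 4, gives acceleration: a(t) = 24·t^2 - 30·t + 4. Integrating acceleration and using the initial condition v(0) = -4, we get v(t) = 8·t^3 - 15·t^2 + 4·t - 4. Using v(t) = 8·t^3 - 15·t^2 + 4·t - 4 and substituting t = 2, we find v = 8.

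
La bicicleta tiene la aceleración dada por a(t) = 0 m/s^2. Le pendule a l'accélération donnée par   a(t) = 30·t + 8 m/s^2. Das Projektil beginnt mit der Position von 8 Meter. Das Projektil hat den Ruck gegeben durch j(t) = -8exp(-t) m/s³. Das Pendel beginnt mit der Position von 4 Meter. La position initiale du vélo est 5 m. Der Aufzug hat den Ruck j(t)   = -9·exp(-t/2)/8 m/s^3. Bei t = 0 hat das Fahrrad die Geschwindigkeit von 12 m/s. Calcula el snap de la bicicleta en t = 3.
Debemos derivar nuestra ecuación de la aceleración a(t) = 0 2 veces. Derivando la aceleración, obtenemos la sacudida: j(t) = 0. Tomando d/dt de j(t), encontramos s(t) = 0. De la ecuación del snap s(t) = 0, sustituimos t = 3 para obtener s = 0.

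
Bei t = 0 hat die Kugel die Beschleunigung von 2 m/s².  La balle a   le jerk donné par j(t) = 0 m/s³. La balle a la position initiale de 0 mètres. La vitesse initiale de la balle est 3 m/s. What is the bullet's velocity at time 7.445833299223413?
Starting from jerk j(t) = 0, we take 2 antiderivatives. Finding the antiderivative of j(t) and using a(0) = 2: a(t) = 2. The integral of acceleration, with v(0) = 3, gives velocity: v(t) = 2·t + 3. We have velocity v(t) = 2·t + 3. Substituting t = 7.445833299223413: v(7.445833299223413) = 17.8916665984468.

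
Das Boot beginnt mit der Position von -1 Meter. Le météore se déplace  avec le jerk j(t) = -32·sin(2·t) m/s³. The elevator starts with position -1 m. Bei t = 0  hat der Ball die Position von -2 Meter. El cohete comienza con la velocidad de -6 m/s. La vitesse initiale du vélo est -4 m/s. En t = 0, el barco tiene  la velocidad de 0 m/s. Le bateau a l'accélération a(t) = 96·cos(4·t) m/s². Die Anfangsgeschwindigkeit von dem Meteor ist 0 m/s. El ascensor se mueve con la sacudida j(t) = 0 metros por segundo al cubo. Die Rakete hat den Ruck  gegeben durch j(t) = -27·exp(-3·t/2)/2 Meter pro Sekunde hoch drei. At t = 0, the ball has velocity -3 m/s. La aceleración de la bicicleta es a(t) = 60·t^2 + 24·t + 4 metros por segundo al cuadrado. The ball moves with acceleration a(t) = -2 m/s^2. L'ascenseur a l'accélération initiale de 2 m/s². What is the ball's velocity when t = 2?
We need to integrate our acceleration equation a(t) = -2 1 time. The antiderivative of acceleration, with v(0) = -3, gives velocity: v(t) = -2·t - 3. Using v(t) = -2·t - 3 and substituting t = 2, we find v = -7.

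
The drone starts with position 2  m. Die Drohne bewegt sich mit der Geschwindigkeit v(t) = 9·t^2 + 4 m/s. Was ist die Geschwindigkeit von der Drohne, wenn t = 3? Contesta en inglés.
We have velocity v(t) = 9·t^2 + 4. Substituting t = 3: v(3) = 85.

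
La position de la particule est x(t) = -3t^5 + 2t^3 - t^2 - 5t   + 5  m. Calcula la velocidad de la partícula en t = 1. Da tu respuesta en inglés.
We must differentiate our position equation x(t) = -3·t^5 + 2·t^3 - t^2 - 5·t + 5 1 time. Taking d/dt of x(t), we find v(t) = -15·t^4 + 6·t^2 - 2·t - 5. Using v(t) = -15·t^4 + 6·t^2 - 2·t - 5 and substituting t = 1, we find v = -16.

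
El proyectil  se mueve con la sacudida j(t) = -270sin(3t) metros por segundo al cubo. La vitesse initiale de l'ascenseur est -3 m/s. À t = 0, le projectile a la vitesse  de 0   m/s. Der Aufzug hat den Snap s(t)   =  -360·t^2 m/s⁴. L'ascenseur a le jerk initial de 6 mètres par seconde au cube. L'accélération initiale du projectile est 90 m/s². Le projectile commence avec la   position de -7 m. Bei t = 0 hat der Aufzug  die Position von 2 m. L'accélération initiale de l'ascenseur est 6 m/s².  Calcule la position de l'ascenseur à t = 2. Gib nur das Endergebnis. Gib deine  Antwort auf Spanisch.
x(2) = -48.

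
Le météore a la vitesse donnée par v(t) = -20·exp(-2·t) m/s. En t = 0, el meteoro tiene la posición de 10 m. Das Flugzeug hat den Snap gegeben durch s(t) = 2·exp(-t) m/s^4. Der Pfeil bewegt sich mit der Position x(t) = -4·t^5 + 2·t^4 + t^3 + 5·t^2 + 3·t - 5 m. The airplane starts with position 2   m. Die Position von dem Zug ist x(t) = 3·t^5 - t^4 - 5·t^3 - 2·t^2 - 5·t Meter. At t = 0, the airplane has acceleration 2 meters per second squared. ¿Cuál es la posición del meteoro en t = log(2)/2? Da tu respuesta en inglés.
We must find the antiderivative of our velocity equation v(t) = -20·exp(-2·t) 1 time. Integrating velocity and using the initial condition x(0) = 10, we get x(t) = 10·exp(-2·t). We have position x(t) = 10·exp(-2·t). Substituting t = log(2)/2: x(log(2)/2) = 5.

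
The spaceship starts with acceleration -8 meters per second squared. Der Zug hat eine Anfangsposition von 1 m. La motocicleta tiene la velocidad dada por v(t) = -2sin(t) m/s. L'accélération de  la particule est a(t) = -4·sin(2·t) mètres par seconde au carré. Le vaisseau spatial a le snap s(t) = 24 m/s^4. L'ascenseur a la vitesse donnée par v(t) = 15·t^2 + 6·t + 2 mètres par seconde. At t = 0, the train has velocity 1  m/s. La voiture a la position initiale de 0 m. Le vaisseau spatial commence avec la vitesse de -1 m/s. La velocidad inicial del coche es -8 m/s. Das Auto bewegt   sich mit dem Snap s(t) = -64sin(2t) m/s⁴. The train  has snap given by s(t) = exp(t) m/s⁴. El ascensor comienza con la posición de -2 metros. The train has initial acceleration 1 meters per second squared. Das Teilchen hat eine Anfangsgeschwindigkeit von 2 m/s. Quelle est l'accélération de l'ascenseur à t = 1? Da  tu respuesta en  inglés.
To solve this, we need to take 1 derivative of our velocity equation v(t) = 15·t^2 + 6·t + 2. Differentiating velocity, we get acceleration: a(t) = 30·t + 6. Using a(t) = 30·t + 6 and substituting t = 1, we find a = 36.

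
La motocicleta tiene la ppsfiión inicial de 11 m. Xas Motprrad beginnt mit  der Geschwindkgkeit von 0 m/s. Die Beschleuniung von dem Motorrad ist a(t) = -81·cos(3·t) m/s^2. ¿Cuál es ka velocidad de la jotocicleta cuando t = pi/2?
Para resolver esto, necesitamos tomar 1 integral de nuestra ecuación de la aceleración a(t) = -81·cos(3·t). Integrando la aceleración y usando la condición inicial v(0) = 0, obtenemos v(t) = -27·sin(3·t). De la ecuación de la velocidad v(t) = -27·sin(3·t), sustituimos t = pi/2 para obtener v = 27.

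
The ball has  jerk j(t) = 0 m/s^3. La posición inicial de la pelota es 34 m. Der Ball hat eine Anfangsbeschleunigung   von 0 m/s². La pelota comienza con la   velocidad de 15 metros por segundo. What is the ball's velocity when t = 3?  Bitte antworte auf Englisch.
To find the answer, we compute 2 integrals of j(t) = 0. Integrating jerk and using the initial condition a(0) = 0, we get a(t) = 0. The integral of acceleration is velocity. Using v(0) = 15, we get v(t) = 15. We have velocity v(t) = 15. Substituting t = 3: v(3) = 15.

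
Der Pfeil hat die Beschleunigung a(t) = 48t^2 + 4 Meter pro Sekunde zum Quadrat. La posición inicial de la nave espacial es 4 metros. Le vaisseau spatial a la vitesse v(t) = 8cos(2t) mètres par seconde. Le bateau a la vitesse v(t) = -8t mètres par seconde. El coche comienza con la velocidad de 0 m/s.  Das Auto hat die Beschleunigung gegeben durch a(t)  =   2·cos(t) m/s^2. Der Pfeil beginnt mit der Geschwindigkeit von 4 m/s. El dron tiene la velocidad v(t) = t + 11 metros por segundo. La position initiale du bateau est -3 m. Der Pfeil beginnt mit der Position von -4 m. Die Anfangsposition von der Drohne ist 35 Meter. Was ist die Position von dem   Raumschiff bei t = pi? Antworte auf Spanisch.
Debemos encontrar la antiderivada de nuestra ecuación de la velocidad v(t) = 8·cos(2·t) 1 vez. La integral de la velocidad es la posición. Usando x(0) = 4, obtenemos x(t) = 4·sin(2·t) + 4. Tenemos la posición x(t) = 4·sin(2·t) + 4. Sustituyendo t = pi: x(pi) = 4.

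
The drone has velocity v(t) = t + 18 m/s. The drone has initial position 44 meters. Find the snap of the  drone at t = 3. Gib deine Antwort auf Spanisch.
Debemos derivar nuestra ecuación de la velocidad v(t) = t + 18 3 veces. Tomando d/dt de v(t), encontramos a(t) = 1. La derivada de la aceleración da la sacudida: j(t) = 0. La derivada de la sacudida da el snap: s(t) = 0. De la ecuación del snap s(t) = 0, sustituimos t = 3 para obtener s = 0.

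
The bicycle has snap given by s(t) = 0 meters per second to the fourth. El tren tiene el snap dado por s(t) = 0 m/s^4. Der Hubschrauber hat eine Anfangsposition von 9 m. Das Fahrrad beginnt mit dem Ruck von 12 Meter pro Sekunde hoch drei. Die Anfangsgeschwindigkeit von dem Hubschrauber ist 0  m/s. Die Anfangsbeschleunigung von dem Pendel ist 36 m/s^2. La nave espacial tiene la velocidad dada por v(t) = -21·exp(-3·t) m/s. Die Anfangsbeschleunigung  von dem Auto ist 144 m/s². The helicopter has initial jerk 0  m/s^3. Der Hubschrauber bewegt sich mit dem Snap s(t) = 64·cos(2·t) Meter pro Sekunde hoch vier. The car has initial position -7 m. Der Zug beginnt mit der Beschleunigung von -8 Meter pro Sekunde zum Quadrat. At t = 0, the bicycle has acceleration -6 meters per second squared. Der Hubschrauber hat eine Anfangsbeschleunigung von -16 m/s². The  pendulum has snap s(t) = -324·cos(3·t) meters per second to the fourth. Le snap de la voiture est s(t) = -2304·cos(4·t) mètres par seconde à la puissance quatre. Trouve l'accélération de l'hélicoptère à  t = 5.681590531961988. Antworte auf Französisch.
Pour résoudre ceci, nous devons prendre 2 intégrales de notre équation du snap s(t) = 64·cos(2·t). La primitive du snap, avec j(0) = 0, donne le jerk: j(t) = 32·sin(2·t). L'intégrale du jerk est l'accélération. En utilisant a(0) = -16, nous obtenons a(t) = -16·cos(2·t). Nous avons l'accélération a(t) = -16·cos(2·t). En substituant t = 5.681590531961988: a(5.681590531961988) = -5.75013009074707.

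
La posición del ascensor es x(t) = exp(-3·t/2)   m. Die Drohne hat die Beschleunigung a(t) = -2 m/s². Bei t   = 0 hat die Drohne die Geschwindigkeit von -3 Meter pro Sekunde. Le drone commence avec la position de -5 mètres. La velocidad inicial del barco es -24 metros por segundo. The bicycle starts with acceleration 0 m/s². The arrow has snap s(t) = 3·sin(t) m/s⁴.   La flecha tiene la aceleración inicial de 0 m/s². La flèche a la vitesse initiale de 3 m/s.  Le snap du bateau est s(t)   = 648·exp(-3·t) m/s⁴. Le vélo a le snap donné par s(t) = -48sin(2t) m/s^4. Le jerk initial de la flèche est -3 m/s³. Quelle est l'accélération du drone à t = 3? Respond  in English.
From the given acceleration equation a(t) = -2, we substitute t = 3 to get a = -2.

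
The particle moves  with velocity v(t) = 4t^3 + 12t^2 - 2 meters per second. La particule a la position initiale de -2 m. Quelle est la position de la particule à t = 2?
Nous devons trouver l'intégrale de notre équation de la vitesse v(t) = 4·t^3 + 12·t^2 - 2 1 fois. En prenant ∫v(t)dt et en appliquant x(0) = -2, nous trouvons x(t) = t^4 + 4·t^3 - 2·t - 2. Nous avons la position x(t) = t^4 + 4·t^3 - 2·t - 2. En substituant t = 2: x(2) = 42.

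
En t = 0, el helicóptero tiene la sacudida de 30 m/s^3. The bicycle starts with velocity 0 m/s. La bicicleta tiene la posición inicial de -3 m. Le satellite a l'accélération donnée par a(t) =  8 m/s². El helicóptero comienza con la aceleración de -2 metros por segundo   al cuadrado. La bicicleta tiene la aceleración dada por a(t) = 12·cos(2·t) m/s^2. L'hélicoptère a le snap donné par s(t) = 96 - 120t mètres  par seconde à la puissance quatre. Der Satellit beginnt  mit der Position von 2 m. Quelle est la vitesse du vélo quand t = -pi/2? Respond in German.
Um dies zu lösen, müssen wir 1 Stammfunktion unserer Gleichung für die Beschleunigung a(t) = 12·cos(2·t) finden. Die Stammfunktion von der Beschleunigung ist die Geschwindigkeit. Mit v(0) = 0 erhalten wir v(t) = 6·sin(2·t). Mit v(t) = 6·sin(2·t) und Einsetzen von t = -pi/2, finden wir v = 0.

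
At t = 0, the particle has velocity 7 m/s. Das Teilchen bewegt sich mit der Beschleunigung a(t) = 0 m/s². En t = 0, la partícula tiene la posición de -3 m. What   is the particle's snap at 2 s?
To solve this, we need to take 2 derivatives of our acceleration equation a(t) = 0. Differentiating acceleration, we get jerk: j(t) = 0. The derivative of jerk gives snap: s(t) = 0. Using s(t) = 0 and substituting t = 2, we find s = 0.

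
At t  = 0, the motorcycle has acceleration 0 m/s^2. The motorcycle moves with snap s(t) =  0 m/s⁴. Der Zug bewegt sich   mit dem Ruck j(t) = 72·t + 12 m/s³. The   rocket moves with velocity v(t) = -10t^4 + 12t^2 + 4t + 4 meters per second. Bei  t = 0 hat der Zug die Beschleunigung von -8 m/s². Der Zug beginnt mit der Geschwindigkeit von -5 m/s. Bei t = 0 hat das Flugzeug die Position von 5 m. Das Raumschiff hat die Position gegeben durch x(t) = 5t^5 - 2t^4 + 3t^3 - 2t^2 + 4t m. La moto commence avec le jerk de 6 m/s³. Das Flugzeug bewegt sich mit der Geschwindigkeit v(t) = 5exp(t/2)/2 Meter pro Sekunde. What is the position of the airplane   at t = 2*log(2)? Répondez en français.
Pour résoudre ceci, nous devons prendre 1 primitive de notre équation de la vitesse v(t) = 5·exp(t/2)/2. L'intégrale de la vitesse est la position. En utilisant x(0) = 5, nous obtenons x(t) = 5·exp(t/2). Nous avons la position x(t) = 5·exp(t/2). En substituant t = 2*log(2): x(2*log(2)) = 10.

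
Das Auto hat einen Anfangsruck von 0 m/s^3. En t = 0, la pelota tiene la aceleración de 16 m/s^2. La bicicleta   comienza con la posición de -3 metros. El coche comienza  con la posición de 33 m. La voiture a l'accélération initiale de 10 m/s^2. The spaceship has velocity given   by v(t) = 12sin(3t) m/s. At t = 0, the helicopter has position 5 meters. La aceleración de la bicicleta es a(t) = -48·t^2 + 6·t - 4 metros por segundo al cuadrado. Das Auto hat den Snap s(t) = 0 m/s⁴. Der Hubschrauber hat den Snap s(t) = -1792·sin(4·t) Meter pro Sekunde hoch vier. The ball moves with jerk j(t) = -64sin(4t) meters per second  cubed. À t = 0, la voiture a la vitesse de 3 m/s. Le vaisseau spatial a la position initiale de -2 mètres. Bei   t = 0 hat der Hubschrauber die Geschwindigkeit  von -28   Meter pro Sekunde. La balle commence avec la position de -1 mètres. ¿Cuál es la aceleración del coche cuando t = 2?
Partiendo del snap s(t) = 0, tomamos 2 integrales. Tomando ∫s(t)dt y aplicando j(0) = 0, encontramos j(t) = 0. La integral de la sacudida, con a(0) = 10, da la aceleración: a(t) = 10. Usando a(t) = 10 y sustituyendo t = 2, encontramos a = 10.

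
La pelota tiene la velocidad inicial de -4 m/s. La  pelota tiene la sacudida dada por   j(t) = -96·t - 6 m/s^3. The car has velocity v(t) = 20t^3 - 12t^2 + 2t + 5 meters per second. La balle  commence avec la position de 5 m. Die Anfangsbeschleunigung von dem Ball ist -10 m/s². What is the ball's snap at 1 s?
To solve this, we need to take 1 derivative of our jerk equation j(t) = -96·t - 6. Taking d/dt of j(t), we find s(t) = -96. Using s(t) = -96 and substituting t = 1, we find s = -96.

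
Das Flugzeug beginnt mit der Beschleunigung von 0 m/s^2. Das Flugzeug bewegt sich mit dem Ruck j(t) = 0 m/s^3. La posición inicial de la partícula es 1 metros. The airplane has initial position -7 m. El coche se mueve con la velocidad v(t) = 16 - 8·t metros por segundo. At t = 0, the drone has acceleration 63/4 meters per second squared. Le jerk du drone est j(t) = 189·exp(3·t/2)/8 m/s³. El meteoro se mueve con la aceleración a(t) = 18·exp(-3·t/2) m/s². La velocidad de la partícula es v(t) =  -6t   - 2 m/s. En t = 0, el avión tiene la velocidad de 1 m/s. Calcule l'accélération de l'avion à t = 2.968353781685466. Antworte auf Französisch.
Nous devons trouver la primitive de notre équation du jerk j(t) = 0 1 fois. En prenant ∫j(t)dt et en appliquant a(0) = 0, nous trouvons a(t) = 0. Nous avons l'accélération a(t) = 0. En substituant t = 2.968353781685466: a(2.968353781685466) = 0.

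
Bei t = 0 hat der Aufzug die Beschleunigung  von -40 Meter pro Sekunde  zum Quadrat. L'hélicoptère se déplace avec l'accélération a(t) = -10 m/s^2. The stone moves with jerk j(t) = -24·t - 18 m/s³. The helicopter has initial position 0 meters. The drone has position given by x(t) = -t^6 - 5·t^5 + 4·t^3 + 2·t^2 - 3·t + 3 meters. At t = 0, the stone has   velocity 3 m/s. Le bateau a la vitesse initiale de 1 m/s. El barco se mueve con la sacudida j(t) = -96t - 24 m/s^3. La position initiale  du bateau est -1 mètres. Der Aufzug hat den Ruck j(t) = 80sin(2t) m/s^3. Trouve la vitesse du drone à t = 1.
En partant de la position x(t) = -t^6 - 5·t^5 + 4·t^3 + 2·t^2 - 3·t + 3, nous prenons 1 dérivée. En prenant d/dt de x(t), nous trouvons v(t) = -6·t^5 - 25·t^4 + 12·t^2 + 4·t - 3. De l'équation de la vitesse v(t) = -6·t^5 - 25·t^4 + 12·t^2 + 4·t - 3, nous substituons t = 1 pour obtenir v = -18.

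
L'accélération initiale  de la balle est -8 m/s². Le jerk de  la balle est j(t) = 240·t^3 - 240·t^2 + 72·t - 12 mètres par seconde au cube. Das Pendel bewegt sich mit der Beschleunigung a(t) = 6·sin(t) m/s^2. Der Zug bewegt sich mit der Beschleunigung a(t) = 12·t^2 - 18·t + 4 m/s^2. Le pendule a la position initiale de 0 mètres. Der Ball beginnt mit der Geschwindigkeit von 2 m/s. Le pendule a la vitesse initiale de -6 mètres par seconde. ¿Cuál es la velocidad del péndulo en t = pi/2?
Necesitamos integrar nuestra ecuación de la aceleración a(t) = 6·sin(t) 1 vez. Tomando ∫a(t)dt y aplicando v(0) = -6, encontramos v(t) = -6·cos(t). Usando v(t) = -6·cos(t) y sustituyendo t = pi/2, encontramos v = 0.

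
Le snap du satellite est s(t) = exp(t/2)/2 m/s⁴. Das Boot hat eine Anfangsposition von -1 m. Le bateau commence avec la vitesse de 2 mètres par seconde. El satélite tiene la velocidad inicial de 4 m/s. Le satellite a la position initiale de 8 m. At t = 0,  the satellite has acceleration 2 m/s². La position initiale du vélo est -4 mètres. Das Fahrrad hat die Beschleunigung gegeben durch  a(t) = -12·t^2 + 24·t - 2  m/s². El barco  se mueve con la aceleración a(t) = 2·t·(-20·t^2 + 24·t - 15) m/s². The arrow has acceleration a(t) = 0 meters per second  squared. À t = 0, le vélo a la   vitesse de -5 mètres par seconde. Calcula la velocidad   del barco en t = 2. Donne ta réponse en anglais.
Starting from acceleration a(t) = 2·t·(-20·t^2 + 24·t - 15), we take 1 antiderivative. Taking ∫a(t)dt and applying v(0) = 2, we find v(t) = -10·t^4 + 16·t^3 - 15·t^2 + 2. Using v(t) = -10·t^4 + 16·t^3 - 15·t^2 + 2 and substituting t = 2, we find v = -90.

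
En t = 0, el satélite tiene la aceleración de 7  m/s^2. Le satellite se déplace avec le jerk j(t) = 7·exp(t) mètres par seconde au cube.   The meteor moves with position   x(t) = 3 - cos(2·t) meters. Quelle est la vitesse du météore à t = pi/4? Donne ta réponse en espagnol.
Partiendo de la posición x(t) = 3 - cos(2·t), tomamos 1 derivada. Derivando la posición, obtenemos la velocidad: v(t) = 2·sin(2·t). Tenemos la velocidad v(t) = 2·sin(2·t). Sustituyendo t = pi/4: v(pi/4) = 2.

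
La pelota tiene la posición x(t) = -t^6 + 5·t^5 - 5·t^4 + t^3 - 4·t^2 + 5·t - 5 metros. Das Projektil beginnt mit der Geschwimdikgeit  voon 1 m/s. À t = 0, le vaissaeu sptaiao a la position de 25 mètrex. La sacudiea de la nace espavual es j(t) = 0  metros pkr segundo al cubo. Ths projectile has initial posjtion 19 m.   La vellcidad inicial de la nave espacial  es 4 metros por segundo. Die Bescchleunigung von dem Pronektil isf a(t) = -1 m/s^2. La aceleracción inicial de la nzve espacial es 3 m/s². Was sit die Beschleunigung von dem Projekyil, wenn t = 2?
Wir haben die Beschleunigung a(t) = -1. Durch Einsetzen von t = 2: a(2) = -1.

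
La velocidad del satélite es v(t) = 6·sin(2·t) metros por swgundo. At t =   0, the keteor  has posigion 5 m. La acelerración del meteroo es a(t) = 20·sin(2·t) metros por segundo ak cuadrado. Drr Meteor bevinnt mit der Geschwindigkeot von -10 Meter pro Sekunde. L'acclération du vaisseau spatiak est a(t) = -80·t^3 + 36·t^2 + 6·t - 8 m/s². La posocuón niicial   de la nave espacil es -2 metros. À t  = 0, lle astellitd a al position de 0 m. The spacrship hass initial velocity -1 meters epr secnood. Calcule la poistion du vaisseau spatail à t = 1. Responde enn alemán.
Wir müssen unsere Gleichung für die Beschleunigung a(t) = -80·t^3 + 36·t^2 + 6·t - 8 2-mal integrieren. Durch Integration von der Beschleunigung und Verwendung der Anfangsbedingung v(0) = -1, erhalten wir v(t) = -20·t^4 + 12·t^3 + 3·t^2 - 8·t - 1. Die Stammfunktion von der Geschwindigkeit ist die Position. Mit x(0) = -2 erhalten wir x(t) = -4·t^5 + 3·t^4 + t^3 - 4·t^2 - t - 2. Mit x(t) = -4·t^5 + 3·t^4 + t^3 - 4·t^2 - t - 2 und Einsetzen von t = 1, finden wir x = -7.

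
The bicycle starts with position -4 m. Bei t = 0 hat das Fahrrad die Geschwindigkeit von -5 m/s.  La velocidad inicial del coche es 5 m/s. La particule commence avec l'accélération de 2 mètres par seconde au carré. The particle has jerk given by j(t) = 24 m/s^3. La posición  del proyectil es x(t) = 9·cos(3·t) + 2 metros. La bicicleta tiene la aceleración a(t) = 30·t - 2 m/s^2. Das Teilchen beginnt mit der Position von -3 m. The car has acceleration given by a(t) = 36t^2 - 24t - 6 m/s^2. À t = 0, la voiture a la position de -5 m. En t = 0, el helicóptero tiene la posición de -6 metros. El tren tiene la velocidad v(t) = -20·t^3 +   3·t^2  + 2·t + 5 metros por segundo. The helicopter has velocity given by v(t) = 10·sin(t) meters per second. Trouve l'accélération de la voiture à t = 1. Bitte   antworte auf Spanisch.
Usando a(t) = 36·t^2 - 24·t - 6 y sustituyendo t = 1, encontramos a = 6.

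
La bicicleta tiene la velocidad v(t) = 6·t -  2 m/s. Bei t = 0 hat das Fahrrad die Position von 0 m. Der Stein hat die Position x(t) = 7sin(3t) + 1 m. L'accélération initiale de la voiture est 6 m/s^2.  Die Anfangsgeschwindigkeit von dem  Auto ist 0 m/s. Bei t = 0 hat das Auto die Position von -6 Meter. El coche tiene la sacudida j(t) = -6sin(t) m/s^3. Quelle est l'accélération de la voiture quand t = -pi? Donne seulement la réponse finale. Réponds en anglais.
a(-pi) = -6.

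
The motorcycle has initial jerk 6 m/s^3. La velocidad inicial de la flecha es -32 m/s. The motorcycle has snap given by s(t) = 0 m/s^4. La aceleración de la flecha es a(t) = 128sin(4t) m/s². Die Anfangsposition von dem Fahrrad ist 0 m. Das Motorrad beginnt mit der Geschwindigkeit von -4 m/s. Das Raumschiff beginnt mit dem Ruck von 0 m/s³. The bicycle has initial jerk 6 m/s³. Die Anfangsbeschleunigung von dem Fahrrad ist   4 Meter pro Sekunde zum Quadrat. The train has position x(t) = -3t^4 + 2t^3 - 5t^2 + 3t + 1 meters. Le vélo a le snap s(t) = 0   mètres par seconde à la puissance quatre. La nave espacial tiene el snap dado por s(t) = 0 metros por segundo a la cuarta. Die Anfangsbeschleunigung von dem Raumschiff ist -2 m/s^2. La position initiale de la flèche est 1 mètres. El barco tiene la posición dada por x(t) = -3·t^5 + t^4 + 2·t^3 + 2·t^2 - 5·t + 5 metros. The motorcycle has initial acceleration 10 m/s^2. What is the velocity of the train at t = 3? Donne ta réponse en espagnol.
Para resolver esto, necesitamos tomar 1 derivada de nuestra ecuación de la posición x(t) = -3·t^4 + 2·t^3 - 5·t^2 + 3·t + 1. La derivada de la posición da la velocidad: v(t) = -12·t^3 + 6·t^2 - 10·t + 3. Usando v(t) = -12·t^3 + 6·t^2 - 10·t + 3 y sustituyendo t = 3, encontramos v = -297.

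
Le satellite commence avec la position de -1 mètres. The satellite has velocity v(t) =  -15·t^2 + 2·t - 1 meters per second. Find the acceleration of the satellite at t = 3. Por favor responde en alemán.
Ausgehend von der Geschwindigkeit v(t) = -15·t^2 + 2·t - 1, nehmen wir 1 Ableitung. Durch Ableiten von der Geschwindigkeit erhalten wir die Beschleunigung: a(t) = 2 - 30·t. Mit a(t) = 2 - 30·t und Einsetzen von t = 3, finden wir a = -88.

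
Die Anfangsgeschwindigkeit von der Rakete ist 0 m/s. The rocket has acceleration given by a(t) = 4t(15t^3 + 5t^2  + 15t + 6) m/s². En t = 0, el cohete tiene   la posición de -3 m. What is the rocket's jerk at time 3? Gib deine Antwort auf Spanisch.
Partiendo de la aceleración a(t) = 4·t·(15·t^3 + 5·t^2 + 15·t + 6), tomamos 1 derivada. Tomando d/dt de a(t), encontramos j(t) = 60·t^3 + 20·t^2 + 4·t·(45·t^2 + 10·t + 15) + 60·t + 24. Usando j(t) = 60·t^3 + 20·t^2 + 4·t·(45·t^2 + 10·t + 15) + 60·t + 24 y sustituyendo t = 3, encontramos j = 7404.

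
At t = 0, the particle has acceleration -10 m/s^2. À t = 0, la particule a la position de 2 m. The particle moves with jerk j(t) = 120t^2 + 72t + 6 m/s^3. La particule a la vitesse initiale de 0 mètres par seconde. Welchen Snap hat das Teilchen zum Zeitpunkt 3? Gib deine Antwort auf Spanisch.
Debemos derivar nuestra ecuación de la sacudida j(t) = 120·t^2 + 72·t + 6 1 vez. Tomando d/dt de j(t), encontramos s(t) = 240·t + 72. De la ecuación del snap s(t) = 240·t + 72, sustituimos t = 3 para obtener s = 792.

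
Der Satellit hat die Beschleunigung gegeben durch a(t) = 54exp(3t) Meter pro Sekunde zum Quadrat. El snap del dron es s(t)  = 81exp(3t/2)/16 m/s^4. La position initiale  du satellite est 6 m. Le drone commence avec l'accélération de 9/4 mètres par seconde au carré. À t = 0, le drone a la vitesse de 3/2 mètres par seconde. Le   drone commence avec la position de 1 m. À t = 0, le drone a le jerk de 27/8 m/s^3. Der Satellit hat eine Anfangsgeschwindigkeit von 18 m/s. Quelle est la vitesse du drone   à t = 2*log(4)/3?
Nous devons trouver l'intégrale de notre équation du snap s(t) = 81·exp(3·t/2)/16 3 fois. En intégrant le snap et en utilisant la condition initiale j(0) = 27/8, nous obtenons j(t) = 27·exp(3·t/2)/8. L'intégrale du jerk est l'accélération. En utilisant a(0) = 9/4, nous obtenons a(t) = 9·exp(3·t/2)/4. En prenant ∫a(t)dt et en appliquant v(0) = 3/2, nous trouvons v(t) = 3·exp(3·t/2)/2. Nous avons la vitesse v(t) = 3·exp(3·t/2)/2. En substituant t = 2*log(4)/3: v(2*log(4)/3) = 6.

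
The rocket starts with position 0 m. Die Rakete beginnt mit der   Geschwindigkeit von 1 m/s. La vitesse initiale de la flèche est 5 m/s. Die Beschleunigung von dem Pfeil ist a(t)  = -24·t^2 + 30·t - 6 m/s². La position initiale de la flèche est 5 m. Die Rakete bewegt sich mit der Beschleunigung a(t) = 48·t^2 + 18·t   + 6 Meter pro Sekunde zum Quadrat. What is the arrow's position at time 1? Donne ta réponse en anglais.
To find the answer, we compute 2 antiderivatives of a(t) = -24·t^2 + 30·t - 6. The antiderivative of acceleration, with v(0) = 5, gives velocity: v(t) = -8·t^3 + 15·t^2 - 6·t + 5. Finding the antiderivative of v(t) and using x(0) = 5: x(t) = -2·t^4 + 5·t^3 - 3·t^2 + 5·t + 5. We have position x(t) = -2·t^4 + 5·t^3 - 3·t^2 + 5·t + 5. Substituting t = 1: x(1) = 10.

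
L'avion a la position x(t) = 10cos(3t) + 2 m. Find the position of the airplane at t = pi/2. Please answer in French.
De l'équation de la position x(t) = 10·cos(3·t) + 2, nous substituons t = pi/2 pour obtenir x = 2.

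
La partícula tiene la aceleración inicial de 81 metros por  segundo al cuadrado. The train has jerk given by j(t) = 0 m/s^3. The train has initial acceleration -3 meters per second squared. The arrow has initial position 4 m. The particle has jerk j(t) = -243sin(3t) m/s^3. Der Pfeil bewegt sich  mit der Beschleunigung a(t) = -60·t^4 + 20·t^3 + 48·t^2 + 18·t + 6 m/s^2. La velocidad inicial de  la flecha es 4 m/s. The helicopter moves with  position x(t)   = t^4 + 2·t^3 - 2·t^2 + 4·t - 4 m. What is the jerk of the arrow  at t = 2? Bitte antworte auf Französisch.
Pour résoudre ceci, nous devons prendre 1 dérivée de notre équation de l'accélération a(t) = -60·t^4 + 20·t^3 + 48·t^2 + 18·t + 6. La dérivée de l'accélération donne le jerk: j(t) = -240·t^3 + 60·t^2 + 96·t + 18. En utilisant j(t) = -240·t^3 + 60·t^2 + 96·t + 18 et en substituant t = 2, nous trouvons j = -1470.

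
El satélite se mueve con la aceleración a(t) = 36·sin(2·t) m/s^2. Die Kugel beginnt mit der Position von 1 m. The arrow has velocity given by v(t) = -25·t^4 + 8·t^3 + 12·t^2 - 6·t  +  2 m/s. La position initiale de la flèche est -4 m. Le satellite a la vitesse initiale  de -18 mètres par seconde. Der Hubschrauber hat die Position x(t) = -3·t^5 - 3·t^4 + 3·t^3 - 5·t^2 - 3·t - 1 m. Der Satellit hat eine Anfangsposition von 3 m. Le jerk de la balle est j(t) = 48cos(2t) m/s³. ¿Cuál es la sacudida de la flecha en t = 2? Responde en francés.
En partant de la vitesse v(t) = -25·t^4 + 8·t^3 + 12·t^2 - 6·t + 2, nous prenons 2 dérivées. La dérivée de la vitesse donne l'accélération: a(t) = -100·t^3 + 24·t^2 + 24·t - 6. La dérivée de l'accélération donne le jerk: j(t) = -300·t^2 + 48·t + 24. De l'équation du jerk j(t) = -300·t^2 + 48·t + 24, nous substituons t = 2 pour obtenir j = -1080.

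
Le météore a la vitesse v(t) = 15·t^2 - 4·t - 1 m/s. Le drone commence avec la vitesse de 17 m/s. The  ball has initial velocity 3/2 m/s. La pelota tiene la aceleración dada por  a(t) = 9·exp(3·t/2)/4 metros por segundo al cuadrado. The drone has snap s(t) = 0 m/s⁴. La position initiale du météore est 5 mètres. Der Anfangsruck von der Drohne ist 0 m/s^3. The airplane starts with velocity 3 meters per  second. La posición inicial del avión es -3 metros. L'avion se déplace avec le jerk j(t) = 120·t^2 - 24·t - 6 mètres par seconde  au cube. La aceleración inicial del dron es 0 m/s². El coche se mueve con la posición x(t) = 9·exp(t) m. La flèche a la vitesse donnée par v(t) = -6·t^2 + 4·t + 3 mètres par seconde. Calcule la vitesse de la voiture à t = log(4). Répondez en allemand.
Ausgehend von der Position x(t) = 9·exp(t), nehmen wir 1 Ableitung. Mit d/dt von x(t) finden wir v(t) = 9·exp(t). Mit v(t) = 9·exp(t) und Einsetzen von t = log(4), finden wir v = 36.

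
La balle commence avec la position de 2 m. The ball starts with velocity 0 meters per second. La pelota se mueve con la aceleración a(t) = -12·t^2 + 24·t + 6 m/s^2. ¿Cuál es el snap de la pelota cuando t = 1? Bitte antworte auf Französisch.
Pour résoudre ceci, nous devons prendre 2 dérivées de notre équation de l'accélération a(t) = -12·t^2 + 24·t + 6. La dérivée de l'accélération donne le jerk: j(t) = 24 - 24·t. En dérivant le jerk, nous obtenons le snap: s(t) = -24. En utilisant s(t) = -24 et en substituant t = 1, nous trouvons s = -24.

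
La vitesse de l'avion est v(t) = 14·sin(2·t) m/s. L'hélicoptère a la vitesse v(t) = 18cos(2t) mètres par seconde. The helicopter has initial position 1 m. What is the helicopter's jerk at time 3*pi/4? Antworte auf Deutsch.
Wir müssen unsere Gleichung für die Geschwindigkeit v(t) = 18·cos(2·t) 2-mal ableiten. Mit d/dt von v(t) finden wir a(t) = -36·sin(2·t). Die Ableitung von der Beschleunigung ergibt den Ruck: j(t) = -72·cos(2·t). Wir haben den Ruck j(t) = -72·cos(2·t). Durch Einsetzen von t = 3*pi/4: j(3*pi/4) = 0.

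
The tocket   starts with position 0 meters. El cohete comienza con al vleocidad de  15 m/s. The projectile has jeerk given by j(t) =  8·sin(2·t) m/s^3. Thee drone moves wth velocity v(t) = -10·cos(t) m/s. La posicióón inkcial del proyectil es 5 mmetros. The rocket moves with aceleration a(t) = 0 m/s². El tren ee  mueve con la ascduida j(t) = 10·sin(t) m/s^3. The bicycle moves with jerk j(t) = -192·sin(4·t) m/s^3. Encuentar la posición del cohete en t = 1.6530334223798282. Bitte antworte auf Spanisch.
Para resolver esto, necesitamos tomar 2 integrales de nuestra ecuación de la aceleración a(t) = 0. Integrando la aceleración y usando la condición inicial v(0) = 15, obtenemos v(t) = 15. La integral de la velocidad es la posición. Usando x(0) = 0, obtenemos x(t) = 15·t. De la ecuación de la posición x(t) = 15·t, sustituimos t = 1.6530334223798282 para obtener x = 24.7955013356974.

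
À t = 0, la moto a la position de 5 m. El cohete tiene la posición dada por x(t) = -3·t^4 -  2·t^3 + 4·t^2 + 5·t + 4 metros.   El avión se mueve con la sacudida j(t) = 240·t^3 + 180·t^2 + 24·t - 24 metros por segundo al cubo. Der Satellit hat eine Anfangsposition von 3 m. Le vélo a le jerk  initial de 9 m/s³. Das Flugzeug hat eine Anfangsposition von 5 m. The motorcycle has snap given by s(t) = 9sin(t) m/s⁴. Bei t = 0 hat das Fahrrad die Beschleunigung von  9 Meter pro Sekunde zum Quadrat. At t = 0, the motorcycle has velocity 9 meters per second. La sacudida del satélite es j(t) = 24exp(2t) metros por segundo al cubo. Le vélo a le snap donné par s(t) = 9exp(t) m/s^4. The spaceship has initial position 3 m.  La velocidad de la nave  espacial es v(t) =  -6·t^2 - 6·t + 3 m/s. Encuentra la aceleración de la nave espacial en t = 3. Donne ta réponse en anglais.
We must differentiate our velocity equation v(t) = -6·t^2 - 6·t + 3 1 time. The derivative of velocity gives acceleration: a(t) = -12·t - 6. Using a(t) = -12·t - 6 and substituting t = 3, we find a = -42.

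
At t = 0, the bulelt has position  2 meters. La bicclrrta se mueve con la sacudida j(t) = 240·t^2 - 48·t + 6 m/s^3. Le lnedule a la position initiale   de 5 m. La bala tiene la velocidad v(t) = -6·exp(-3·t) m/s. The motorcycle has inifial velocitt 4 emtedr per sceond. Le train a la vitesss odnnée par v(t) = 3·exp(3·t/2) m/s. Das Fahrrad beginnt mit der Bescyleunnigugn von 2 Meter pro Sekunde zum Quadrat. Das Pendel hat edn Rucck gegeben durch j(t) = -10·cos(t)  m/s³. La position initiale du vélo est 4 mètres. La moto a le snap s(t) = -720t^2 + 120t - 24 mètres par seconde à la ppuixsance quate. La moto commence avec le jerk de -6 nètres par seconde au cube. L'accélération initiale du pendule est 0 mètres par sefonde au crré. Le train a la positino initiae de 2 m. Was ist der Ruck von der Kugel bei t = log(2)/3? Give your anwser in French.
Pour résoudre ceci, nous devons prendre 2 dérivées de notre équation de la vitesse v(t) = -6·exp(-3·t). En dérivant la vitesse, nous obtenons l'accélération: a(t) = 18·exp(-3·t). La dérivée de l'accélération donne le jerk: j(t) = -54·exp(-3·t). En utilisant j(t) = -54·exp(-3·t) et en substituant t = log(2)/3, nous trouvons j = -27.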